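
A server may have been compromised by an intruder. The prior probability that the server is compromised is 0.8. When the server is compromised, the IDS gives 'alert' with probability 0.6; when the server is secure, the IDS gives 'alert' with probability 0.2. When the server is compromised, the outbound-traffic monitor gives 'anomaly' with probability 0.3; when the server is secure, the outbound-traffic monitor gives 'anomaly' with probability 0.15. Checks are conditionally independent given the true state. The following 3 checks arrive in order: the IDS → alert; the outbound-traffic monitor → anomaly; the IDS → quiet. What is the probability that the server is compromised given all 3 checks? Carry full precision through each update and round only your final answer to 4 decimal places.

0.9231

After the IDS='alert': P(compromised) = 0.6·0.8000 / (0.6·0.8000 + 0.2·0.2000) ≈ 0.9231
After the outbound-traffic monitor='anomaly': P(compromised) = 0.3·0.9231 / (0.3·0.9231 + 0.15·0.0769) ≈ 0.9600
After the IDS='quiet': P(compromised) = 0.4·0.9600 / (0.4·0.9600 + 0.8·0.0400) ≈ 0.9231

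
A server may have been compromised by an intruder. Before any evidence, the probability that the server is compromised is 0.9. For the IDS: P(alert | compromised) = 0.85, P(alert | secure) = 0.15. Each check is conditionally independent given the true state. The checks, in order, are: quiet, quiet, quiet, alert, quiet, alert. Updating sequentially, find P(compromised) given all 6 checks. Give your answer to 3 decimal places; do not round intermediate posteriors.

After 'quiet': P(compromised) = 0.15·0.9000 / (0.15·0.9000 + 0.85·0.1000) ≈ 0.6136
After 'quiet': P(compromised) = 0.15·0.6136 / (0.15·0.6136 + 0.85·0.3864) ≈ 0.2189
After 'quiet': P(compromised) = 0.15·0.2189 / (0.15·0.2189 + 0.85·0.7811) ≈ 0.0471
After 'alert': P(compromised) = 0.85·0.0471 / (0.85·0.0471 + 0.15·0.9529) ≈ 0.2189
After 'quiet': P(compromised) = 0.15·0.2189 / (0.15·0.2189 + 0.85·0.7811) ≈ 0.0471
After 'alert': P(compromised) = 0.85·0.0471 / (0.85·0.0471 + 0.15·0.9529) ≈ 0.2189

0.219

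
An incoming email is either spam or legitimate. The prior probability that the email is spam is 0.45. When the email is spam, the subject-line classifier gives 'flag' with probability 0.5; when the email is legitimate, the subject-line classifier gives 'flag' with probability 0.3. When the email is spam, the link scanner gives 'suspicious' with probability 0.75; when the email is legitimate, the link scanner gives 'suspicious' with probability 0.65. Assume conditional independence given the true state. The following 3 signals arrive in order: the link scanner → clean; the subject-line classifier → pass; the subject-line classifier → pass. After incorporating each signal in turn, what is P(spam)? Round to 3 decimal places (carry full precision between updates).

After the link scanner='clean': P(spam) = 0.25·0.4500 / (0.25·0.4500 + 0.35·0.5500) ≈ 0.3689
After the subject-line classifier='pass': P(spam) = 0.5·0.3689 / (0.5·0.3689 + 0.7·0.6311) ≈ 0.2945
After the subject-line classifier='pass': P(spam) = 0.5·0.2945 / (0.5·0.2945 + 0.7·0.7055) ≈ 0.2297

0.230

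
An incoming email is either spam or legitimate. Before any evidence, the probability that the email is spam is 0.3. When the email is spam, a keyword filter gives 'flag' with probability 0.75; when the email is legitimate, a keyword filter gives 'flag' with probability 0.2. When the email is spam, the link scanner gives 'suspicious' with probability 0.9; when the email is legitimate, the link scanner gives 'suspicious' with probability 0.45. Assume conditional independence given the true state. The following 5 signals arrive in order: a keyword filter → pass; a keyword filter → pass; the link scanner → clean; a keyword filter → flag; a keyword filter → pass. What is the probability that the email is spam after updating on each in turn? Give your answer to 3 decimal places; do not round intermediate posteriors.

After a keyword filter='pass': P(spam) = 0.25·0.3000 / (0.25·0.3000 + 0.8·0.7000) ≈ 0.1181
After a keyword filter='pass': P(spam) = 0.25·0.1181 / (0.25·0.1181 + 0.8·0.8819) ≈ 0.0402
After the link scanner='clean': P(spam) = 0.1·0.0402 / (0.1·0.0402 + 0.55·0.9598) ≈ 0.0076
After a keyword filter='flag': P(spam) = 0.75·0.0076 / (0.75·0.0076 + 0.2·0.9924) ≈ 0.0277
After a keyword filter='pass': P(spam) = 0.25·0.0277 / (0.25·0.0277 + 0.8·0.9723) ≈ 0.0088

0.009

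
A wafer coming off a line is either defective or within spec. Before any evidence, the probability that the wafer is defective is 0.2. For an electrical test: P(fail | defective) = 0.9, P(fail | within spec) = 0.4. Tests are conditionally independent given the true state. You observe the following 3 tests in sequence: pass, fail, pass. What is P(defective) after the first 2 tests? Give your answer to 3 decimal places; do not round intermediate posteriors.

Each posterior becomes the prior for the next update.
After 'pass': P(defective) = 0.1·0.2000 / (0.1·0.2000 + 0.6·0.8000) ≈ 0.0400
After 'fail': P(defective) = 0.9·0.0400 / (0.9·0.0400 + 0.4·0.9600) ≈ 0.0857

0.086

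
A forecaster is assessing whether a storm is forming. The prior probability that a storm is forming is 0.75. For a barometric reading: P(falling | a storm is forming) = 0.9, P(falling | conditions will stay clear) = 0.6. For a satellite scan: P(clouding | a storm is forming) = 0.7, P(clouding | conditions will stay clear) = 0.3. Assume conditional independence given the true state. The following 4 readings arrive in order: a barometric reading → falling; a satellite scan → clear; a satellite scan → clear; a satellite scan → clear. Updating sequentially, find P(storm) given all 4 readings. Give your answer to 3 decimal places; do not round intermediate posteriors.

After a barometric reading='falling': P(storm) = 0.9·0.7500 / (0.9·0.7500 + 0.6·0.2500) ≈ 0.8182
After a satellite scan='clear': P(storm) = 0.3·0.8182 / (0.3·0.8182 + 0.7·0.1818) ≈ 0.6585
After a satellite scan='clear': P(storm) = 0.3·0.6585 / (0.3·0.6585 + 0.7·0.3415) ≈ 0.4525
After a satellite scan='clear': P(storm) = 0.3·0.4525 / (0.3·0.4525 + 0.7·0.5475) ≈ 0.2616

0.262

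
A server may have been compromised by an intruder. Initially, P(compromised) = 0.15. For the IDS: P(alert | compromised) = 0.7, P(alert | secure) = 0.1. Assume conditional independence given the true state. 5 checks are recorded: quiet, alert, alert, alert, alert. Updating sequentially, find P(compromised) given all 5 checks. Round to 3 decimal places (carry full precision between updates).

After 'quiet': P(compromised) = 0.3·0.1500 / (0.3·0.1500 + 0.9·0.8500) ≈ 0.0556
After 'alert': P(compromised) = 0.7·0.0556 / (0.7·0.0556 + 0.1·0.9444) ≈ 0.2917
After 'alert': P(compromised) = 0.7·0.2917 / (0.7·0.2917 + 0.1·0.7083) ≈ 0.7424
After 'alert': P(compromised) = 0.7·0.7424 / (0.7·0.7424 + 0.1·0.2576) ≈ 0.9528
After 'alert': P(compromised) = 0.7·0.9528 / (0.7·0.9528 + 0.1·0.0472) ≈ 0.9930

0.993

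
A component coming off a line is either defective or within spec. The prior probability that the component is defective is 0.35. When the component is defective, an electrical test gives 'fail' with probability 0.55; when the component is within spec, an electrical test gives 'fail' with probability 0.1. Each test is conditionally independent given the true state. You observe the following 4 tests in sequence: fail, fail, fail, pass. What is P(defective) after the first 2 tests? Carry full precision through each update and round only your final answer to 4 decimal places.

After 'fail': P(defective) = 0.55·0.3500 / (0.55·0.3500 + 0.1·0.6500) ≈ 0.7476
After 'fail': P(defective) = 0.55·0.7476 / (0.55·0.7476 + 0.1·0.2524) ≈ 0.9422

0.9422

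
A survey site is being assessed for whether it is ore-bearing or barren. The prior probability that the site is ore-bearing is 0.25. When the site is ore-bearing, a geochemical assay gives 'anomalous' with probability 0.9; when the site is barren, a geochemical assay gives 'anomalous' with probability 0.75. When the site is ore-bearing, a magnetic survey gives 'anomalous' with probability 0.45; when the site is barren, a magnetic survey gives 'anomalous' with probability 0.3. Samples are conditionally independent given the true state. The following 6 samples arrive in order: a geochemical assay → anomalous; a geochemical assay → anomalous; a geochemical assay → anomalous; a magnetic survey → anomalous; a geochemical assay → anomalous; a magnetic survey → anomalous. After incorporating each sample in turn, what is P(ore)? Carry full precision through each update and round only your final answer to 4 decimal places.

After a geochemical assay='anomalous': P(ore) = 0.9·0.2500 / (0.9·0.2500 + 0.75·0.7500) ≈ 0.2857
After a geochemical assay='anomalous': P(ore) = 0.9·0.2857 / (0.9·0.2857 + 0.75·0.7143) ≈ 0.3243
After a geochemical assay='anomalous': P(ore) = 0.9·0.3243 / (0.9·0.3243 + 0.75·0.6757) ≈ 0.3655
After a magnetic survey='anomalous': P(ore) = 0.45·0.3655 / (0.45·0.3655 + 0.3·0.6345) ≈ 0.4635
After a geochemical assay='anomalous': P(ore) = 0.9·0.4635 / (0.9·0.4635 + 0.75·0.5365) ≈ 0.5090
After a magnetic survey='anomalous': P(ore) = 0.45·0.5090 / (0.45·0.5090 + 0.3·0.4910) ≈ 0.6086

0.6086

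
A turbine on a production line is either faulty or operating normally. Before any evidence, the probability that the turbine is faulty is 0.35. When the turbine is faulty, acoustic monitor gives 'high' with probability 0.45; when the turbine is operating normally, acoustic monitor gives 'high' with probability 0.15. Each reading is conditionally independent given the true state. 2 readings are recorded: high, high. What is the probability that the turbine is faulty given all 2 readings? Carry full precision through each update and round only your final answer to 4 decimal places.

Apply Bayes' rule sequentially, carrying P(faulty) forward.
After 'high': P(faulty) = 0.45·0.3500 / (0.45·0.3500 + 0.15·0.6500) ≈ 0.6176
After 'high': P(faulty) = 0.45·0.6176 / (0.45·0.6176 + 0.15·0.3824) ≈ 0.8289

0.8289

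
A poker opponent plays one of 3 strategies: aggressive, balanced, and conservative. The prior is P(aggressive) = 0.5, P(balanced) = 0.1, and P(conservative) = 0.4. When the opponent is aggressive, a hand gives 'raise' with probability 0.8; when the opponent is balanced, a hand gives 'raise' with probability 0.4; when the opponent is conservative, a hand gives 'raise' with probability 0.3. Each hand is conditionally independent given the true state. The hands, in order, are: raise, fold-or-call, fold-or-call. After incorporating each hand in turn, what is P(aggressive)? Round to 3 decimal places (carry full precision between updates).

After 'raise': normaliser = 0.8·0.5000 + 0.4·0.1000 + 0.3·0.4000; P(aggressive) ≈ 0.7143, P(balanced) ≈ 0.0714, P(conservative) ≈ 0.2143
After 'fold-or-call': normaliser = 0.2·0.7143 + 0.6·0.0714 + 0.7·0.2143; P(aggressive) ≈ 0.4255, P(balanced) ≈ 0.1277, P(conservative) ≈ 0.4468
After 'fold-or-call': normaliser = 0.2·0.4255 + 0.6·0.1277 + 0.7·0.4468; P(aggressive) ≈ 0.1794, P(balanced) ≈ 0.1614, P(conservative) ≈ 0.6592

0.179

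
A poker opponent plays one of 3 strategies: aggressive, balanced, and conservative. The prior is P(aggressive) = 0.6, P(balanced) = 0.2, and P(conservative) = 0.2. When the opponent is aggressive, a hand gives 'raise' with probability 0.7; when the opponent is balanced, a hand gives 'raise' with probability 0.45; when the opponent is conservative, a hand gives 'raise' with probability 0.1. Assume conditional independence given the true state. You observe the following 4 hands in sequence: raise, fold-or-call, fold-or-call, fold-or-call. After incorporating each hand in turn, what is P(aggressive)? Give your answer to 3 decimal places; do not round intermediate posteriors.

0.277

After 'raise': normaliser = 0.7·0.6000 + 0.45·0.2000 + 0.1·0.2000; P(aggressive) ≈ 0.7925, P(balanced) ≈ 0.1698, P(conservative) ≈ 0.0377
After 'fold-or-call': normaliser = 0.3·0.7925 + 0.55·0.1698 + 0.9·0.0377; P(aggressive) ≈ 0.6512, P(balanced) ≈ 0.2558, P(conservative) ≈ 0.0930
After 'fold-or-call': normaliser = 0.3·0.6512 + 0.55·0.2558 + 0.9·0.0930; P(aggressive) ≈ 0.4654, P(balanced) ≈ 0.3352, P(conservative) ≈ 0.1994
After 'fold-or-call': normaliser = 0.3·0.4654 + 0.55·0.3352 + 0.9·0.1994; P(aggressive) ≈ 0.2773, P(balanced) ≈ 0.3662, P(conservative) ≈ 0.3565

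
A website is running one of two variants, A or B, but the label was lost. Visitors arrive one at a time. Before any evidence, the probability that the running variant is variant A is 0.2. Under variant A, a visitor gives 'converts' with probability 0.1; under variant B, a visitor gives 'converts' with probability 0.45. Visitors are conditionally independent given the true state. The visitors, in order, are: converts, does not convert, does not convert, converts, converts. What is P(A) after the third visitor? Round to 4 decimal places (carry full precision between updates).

0.1295

After 'converts': P(A) = 0.1·0.2000 / (0.1·0.2000 + 0.45·0.8000) ≈ 0.0526
After 'does not convert': P(A) = 0.9·0.0526 / (0.9·0.0526 + 0.55·0.9474) ≈ 0.0833
After 'does not convert': P(A) = 0.9·0.0833 / (0.9·0.0833 + 0.55·0.9167) ≈ 0.1295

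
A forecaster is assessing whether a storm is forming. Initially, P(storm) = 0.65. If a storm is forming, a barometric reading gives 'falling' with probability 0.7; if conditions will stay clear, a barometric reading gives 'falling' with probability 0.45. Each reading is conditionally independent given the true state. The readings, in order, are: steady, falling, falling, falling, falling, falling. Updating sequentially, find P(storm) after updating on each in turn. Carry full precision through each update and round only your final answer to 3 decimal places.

After 'steady': P(storm) = 0.3·0.6500 / (0.3·0.6500 + 0.55·0.3500) ≈ 0.5032
After 'falling': P(storm) = 0.7·0.5032 / (0.7·0.5032 + 0.45·0.4968) ≈ 0.6118
After 'falling': P(storm) = 0.7·0.6118 / (0.7·0.6118 + 0.45·0.3882) ≈ 0.7102
After 'falling': P(storm) = 0.7·0.7102 / (0.7·0.7102 + 0.45·0.2898) ≈ 0.7922
After 'falling': P(storm) = 0.7·0.7922 / (0.7·0.7922 + 0.45·0.2078) ≈ 0.8557
After 'falling': P(storm) = 0.7·0.8557 / (0.7·0.8557 + 0.45·0.1443) ≈ 0.9022

0.902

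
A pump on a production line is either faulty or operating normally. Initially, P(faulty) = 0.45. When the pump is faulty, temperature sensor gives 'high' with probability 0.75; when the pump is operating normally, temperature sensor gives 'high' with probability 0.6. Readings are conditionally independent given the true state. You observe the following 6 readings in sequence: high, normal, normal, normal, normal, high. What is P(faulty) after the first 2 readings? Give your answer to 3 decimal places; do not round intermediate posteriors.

0.390

After 'high': P(faulty) = 0.75·0.4500 / (0.75·0.4500 + 0.6·0.5500) ≈ 0.5056
After 'normal': P(faulty) = 0.25·0.5056 / (0.25·0.5056 + 0.4·0.4944) ≈ 0.3899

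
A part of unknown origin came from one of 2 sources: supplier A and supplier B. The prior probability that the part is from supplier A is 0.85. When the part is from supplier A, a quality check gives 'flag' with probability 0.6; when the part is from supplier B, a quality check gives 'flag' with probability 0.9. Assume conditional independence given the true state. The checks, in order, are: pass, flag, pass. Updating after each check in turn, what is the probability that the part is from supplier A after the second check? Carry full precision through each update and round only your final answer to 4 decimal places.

0.9379

Each posterior becomes the prior for the next update.
After 'pass': P(supplier A) = 0.4·0.8500 / (0.4·0.8500 + 0.1·0.1500) ≈ 0.9577
After 'flag': P(supplier A) = 0.6·0.9577 / (0.6·0.9577 + 0.9·0.0423) ≈ 0.9379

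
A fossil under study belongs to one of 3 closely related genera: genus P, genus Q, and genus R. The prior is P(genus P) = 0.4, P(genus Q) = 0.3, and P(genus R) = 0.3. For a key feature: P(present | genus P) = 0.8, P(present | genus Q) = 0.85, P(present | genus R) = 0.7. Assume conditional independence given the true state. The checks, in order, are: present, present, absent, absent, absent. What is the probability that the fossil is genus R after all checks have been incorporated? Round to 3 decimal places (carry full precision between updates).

0.588

After 'present': normaliser = 0.8·0.4000 + 0.85·0.3000 + 0.7·0.3000; P(genus P) ≈ 0.4076, P(genus Q) ≈ 0.3248, P(genus R) ≈ 0.2675
After 'present': normaliser = 0.8·0.4076 + 0.85·0.3248 + 0.7·0.2675; P(genus P) ≈ 0.4131, P(genus Q) ≈ 0.3497, P(genus R) ≈ 0.2372
After 'absent': normaliser = 0.2·0.4131 + 0.15·0.3497 + 0.3·0.2372; P(genus P) ≈ 0.4006, P(genus Q) ≈ 0.2544, P(genus R) ≈ 0.3450
After 'absent': normaliser = 0.2·0.4006 + 0.15·0.2544 + 0.3·0.3450; P(genus P) ≈ 0.3612, P(genus Q) ≈ 0.1720, P(genus R) ≈ 0.4667
After 'absent': normaliser = 0.2·0.3612 + 0.15·0.1720 + 0.3·0.4667; P(genus P) ≈ 0.3035, P(genus Q) ≈ 0.1084, P(genus R) ≈ 0.5881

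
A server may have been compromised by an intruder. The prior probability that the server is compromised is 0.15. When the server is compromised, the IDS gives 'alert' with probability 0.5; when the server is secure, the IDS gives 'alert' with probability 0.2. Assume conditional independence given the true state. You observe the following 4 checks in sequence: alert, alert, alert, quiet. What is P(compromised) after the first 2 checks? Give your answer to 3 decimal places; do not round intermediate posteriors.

0.524

After 'alert': P(compromised) = 0.5·0.1500 / (0.5·0.1500 + 0.2·0.8500) ≈ 0.3061
After 'alert': P(compromised) = 0.5·0.3061 / (0.5·0.3061 + 0.2·0.6939) ≈ 0.5245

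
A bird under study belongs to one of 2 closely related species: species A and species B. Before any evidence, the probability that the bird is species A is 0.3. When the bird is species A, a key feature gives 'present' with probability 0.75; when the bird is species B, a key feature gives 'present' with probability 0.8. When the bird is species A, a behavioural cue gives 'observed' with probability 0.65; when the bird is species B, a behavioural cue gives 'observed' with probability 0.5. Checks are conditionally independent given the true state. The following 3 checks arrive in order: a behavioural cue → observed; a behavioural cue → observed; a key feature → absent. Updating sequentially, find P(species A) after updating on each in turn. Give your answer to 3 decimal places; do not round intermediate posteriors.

Each posterior becomes the prior for the next update.
After a behavioural cue='observed': P(species A) = 0.65·0.3000 / (0.65·0.3000 + 0.5·0.7000) ≈ 0.3578
After a behavioural cue='observed': P(species A) = 0.65·0.3578 / (0.65·0.3578 + 0.5·0.6422) ≈ 0.4200
After a key feature='absent': P(species A) = 0.25·0.4200 / (0.25·0.4200 + 0.2·0.5800) ≈ 0.4752

0.475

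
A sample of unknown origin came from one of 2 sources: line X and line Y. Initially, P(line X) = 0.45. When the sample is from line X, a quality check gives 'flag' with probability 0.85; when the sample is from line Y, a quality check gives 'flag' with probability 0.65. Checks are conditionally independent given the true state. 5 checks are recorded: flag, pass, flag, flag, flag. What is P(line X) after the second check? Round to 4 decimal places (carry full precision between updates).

After 'flag': P(line X) = 0.85·0.4500 / (0.85·0.4500 + 0.65·0.5500) ≈ 0.5169
After 'pass': P(line X) = 0.15·0.5169 / (0.15·0.5169 + 0.35·0.4831) ≈ 0.3144

0.3144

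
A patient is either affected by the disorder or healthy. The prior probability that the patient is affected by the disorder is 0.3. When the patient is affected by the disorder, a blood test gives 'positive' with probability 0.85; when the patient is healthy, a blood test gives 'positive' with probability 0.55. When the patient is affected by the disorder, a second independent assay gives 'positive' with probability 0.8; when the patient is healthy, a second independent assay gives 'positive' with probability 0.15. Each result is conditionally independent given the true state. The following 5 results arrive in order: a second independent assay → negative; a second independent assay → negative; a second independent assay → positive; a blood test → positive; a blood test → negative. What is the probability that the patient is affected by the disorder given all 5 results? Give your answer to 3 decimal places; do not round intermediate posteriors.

After a second independent assay='negative': P(affected) = 0.2·0.3000 / (0.2·0.3000 + 0.85·0.7000) ≈ 0.0916
After a second independent assay='negative': P(affected) = 0.2·0.0916 / (0.2·0.0916 + 0.85·0.9084) ≈ 0.0232
After a second independent assay='positive': P(affected) = 0.8·0.0232 / (0.8·0.0232 + 0.15·0.9768) ≈ 0.1123
After a blood test='positive': P(affected) = 0.85·0.1123 / (0.85·0.1123 + 0.55·0.8877) ≈ 0.1636
After a blood test='negative': P(affected) = 0.15·0.1636 / (0.15·0.1636 + 0.45·0.8364) ≈ 0.0612

0.061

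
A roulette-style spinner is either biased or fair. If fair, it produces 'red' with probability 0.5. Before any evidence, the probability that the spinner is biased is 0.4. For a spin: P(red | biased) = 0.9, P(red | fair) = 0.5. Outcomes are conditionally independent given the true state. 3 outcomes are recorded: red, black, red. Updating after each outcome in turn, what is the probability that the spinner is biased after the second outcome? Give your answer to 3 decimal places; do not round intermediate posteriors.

0.194

Apply Bayes' rule sequentially, carrying P(biased) forward.
After 'red': P(biased) = 0.9·0.4000 / (0.9·0.4000 + 0.5·0.6000) ≈ 0.5455
After 'black': P(biased) = 0.1·0.5455 / (0.1·0.5455 + 0.5·0.4545) ≈ 0.1935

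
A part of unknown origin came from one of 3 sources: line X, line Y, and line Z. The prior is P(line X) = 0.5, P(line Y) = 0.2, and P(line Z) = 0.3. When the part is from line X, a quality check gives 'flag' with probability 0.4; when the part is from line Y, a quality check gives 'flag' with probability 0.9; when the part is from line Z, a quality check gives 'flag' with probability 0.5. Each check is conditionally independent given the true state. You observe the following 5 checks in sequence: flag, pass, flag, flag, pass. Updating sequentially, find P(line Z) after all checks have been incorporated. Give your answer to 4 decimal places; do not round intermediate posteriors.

0.4194

Each posterior becomes the prior for the next update.
After 'flag': normaliser = 0.4·0.5000 + 0.9·0.2000 + 0.5·0.3000; P(line X) ≈ 0.3774, P(line Y) ≈ 0.3396, P(line Z) ≈ 0.2830
After 'pass': normaliser = 0.6·0.3774 + 0.1·0.3396 + 0.5·0.2830; P(line X) ≈ 0.5634, P(line Y) ≈ 0.0845, P(line Z) ≈ 0.3521
After 'flag': normaliser = 0.4·0.5634 + 0.9·0.0845 + 0.5·0.3521; P(line X) ≈ 0.4720, P(line Y) ≈ 0.1593, P(line Z) ≈ 0.3687
After 'flag': normaliser = 0.4·0.4720 + 0.9·0.1593 + 0.5·0.3687; P(line X) ≈ 0.3655, P(line Y) ≈ 0.2776, P(line Z) ≈ 0.3569
After 'pass': normaliser = 0.6·0.3655 + 0.1·0.2776 + 0.5·0.3569; P(line X) ≈ 0.5154, P(line Y) ≈ 0.0652, P(line Z) ≈ 0.4194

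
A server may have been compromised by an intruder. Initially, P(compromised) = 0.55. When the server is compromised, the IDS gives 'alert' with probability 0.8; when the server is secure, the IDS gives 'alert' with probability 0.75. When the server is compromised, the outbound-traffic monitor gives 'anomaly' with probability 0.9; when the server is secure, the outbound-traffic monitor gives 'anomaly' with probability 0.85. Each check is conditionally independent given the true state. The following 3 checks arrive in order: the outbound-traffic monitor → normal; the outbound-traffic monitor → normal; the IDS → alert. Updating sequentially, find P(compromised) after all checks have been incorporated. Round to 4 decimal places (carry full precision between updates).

After the outbound-traffic monitor='normal': P(compromised) = 0.1·0.5500 / (0.1·0.5500 + 0.15·0.4500) ≈ 0.4490
After the outbound-traffic monitor='normal': P(compromised) = 0.1·0.4490 / (0.1·0.4490 + 0.15·0.5510) ≈ 0.3520
After the IDS='alert': P(compromised) = 0.8·0.3520 / (0.8·0.3520 + 0.75·0.6480) ≈ 0.3669

0.3669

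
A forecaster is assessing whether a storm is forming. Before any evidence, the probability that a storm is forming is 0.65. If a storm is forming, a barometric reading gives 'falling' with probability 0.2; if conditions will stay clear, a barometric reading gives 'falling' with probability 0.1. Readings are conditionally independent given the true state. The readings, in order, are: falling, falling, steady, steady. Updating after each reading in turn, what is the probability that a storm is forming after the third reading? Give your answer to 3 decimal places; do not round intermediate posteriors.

After 'falling': P(storm) = 0.2·0.6500 / (0.2·0.6500 + 0.1·0.3500) ≈ 0.7879
After 'falling': P(storm) = 0.2·0.7879 / (0.2·0.7879 + 0.1·0.2121) ≈ 0.8814
After 'steady': P(storm) = 0.8·0.8814 / (0.8·0.8814 + 0.9·0.1186) ≈ 0.8685

0.868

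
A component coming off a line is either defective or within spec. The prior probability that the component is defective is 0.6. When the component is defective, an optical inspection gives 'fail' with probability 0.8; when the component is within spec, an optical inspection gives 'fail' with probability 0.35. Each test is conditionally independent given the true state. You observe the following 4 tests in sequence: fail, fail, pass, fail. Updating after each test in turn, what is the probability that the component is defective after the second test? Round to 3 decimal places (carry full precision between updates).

After 'fail': P(defective) = 0.8·0.6000 / (0.8·0.6000 + 0.35·0.4000) ≈ 0.7742
After 'fail': P(defective) = 0.8·0.7742 / (0.8·0.7742 + 0.35·0.2258) ≈ 0.8868

0.887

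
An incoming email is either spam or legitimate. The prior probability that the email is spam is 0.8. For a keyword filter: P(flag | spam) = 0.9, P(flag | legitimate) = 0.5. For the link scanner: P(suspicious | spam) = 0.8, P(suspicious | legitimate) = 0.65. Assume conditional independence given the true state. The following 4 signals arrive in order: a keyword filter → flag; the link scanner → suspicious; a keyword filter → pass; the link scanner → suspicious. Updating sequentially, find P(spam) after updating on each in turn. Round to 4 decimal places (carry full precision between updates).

0.6857

Apply Bayes' rule sequentially, carrying P(spam) forward.
After a keyword filter='flag': P(spam) = 0.9·0.8000 / (0.9·0.8000 + 0.5·0.2000) ≈ 0.8780
After the link scanner='suspicious': P(spam) = 0.8·0.8780 / (0.8·0.8780 + 0.65·0.1220) ≈ 0.8986
After a keyword filter='pass': P(spam) = 0.1·0.8986 / (0.1·0.8986 + 0.5·0.1014) ≈ 0.6393
After the link scanner='suspicious': P(spam) = 0.8·0.6393 / (0.8·0.6393 + 0.65·0.3607) ≈ 0.6857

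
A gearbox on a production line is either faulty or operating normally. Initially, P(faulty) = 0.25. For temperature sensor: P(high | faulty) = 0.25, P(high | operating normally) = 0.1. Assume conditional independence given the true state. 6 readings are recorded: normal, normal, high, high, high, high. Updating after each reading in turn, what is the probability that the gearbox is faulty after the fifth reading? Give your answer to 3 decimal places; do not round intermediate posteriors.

0.783

Apply Bayes' rule sequentially, carrying P(faulty) forward.
After 'normal': P(faulty) = 0.75·0.2500 / (0.75·0.2500 + 0.9·0.7500) ≈ 0.2174
After 'normal': P(faulty) = 0.75·0.2174 / (0.75·0.2174 + 0.9·0.7826) ≈ 0.1880
After 'high': P(faulty) = 0.25·0.1880 / (0.25·0.1880 + 0.1·0.8120) ≈ 0.3666
After 'high': P(faulty) = 0.25·0.3666 / (0.25·0.3666 + 0.1·0.6334) ≈ 0.5913
After 'high': P(faulty) = 0.25·0.5913 / (0.25·0.5913 + 0.1·0.4087) ≈ 0.7834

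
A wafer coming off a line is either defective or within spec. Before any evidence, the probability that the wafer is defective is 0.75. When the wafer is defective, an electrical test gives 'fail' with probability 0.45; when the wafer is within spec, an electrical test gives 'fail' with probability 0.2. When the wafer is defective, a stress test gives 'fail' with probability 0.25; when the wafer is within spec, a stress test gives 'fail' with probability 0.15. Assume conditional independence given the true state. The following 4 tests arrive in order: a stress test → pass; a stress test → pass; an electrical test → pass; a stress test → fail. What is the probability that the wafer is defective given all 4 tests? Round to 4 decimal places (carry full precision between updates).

After a stress test='pass': P(defective) = 0.75·0.7500 / (0.75·0.7500 + 0.85·0.2500) ≈ 0.7258
After a stress test='pass': P(defective) = 0.75·0.7258 / (0.75·0.7258 + 0.85·0.2742) ≈ 0.7002
After an electrical test='pass': P(defective) = 0.55·0.7002 / (0.55·0.7002 + 0.8·0.2998) ≈ 0.6162
After a stress test='fail': P(defective) = 0.25·0.6162 / (0.25·0.6162 + 0.15·0.3838) ≈ 0.7280

0.7280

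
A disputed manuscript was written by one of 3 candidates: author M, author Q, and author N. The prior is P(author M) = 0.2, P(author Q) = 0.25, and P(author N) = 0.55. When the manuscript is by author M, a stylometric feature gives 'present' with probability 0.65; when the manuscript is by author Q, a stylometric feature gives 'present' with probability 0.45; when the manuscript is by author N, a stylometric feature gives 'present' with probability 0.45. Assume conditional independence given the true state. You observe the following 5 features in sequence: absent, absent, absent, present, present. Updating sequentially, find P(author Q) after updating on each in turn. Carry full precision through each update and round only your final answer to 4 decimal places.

0.2755

After 'absent': normaliser = 0.35·0.2000 + 0.55·0.2500 + 0.55·0.5500; P(author M) ≈ 0.1373, P(author Q) ≈ 0.2696, P(author N) ≈ 0.5931
After 'absent': normaliser = 0.35·0.1373 + 0.55·0.2696 + 0.55·0.5931; P(author M) ≈ 0.0919, P(author Q) ≈ 0.2838, P(author N) ≈ 0.6243
After 'absent': normaliser = 0.35·0.0919 + 0.55·0.2838 + 0.55·0.6243; P(author M) ≈ 0.0605, P(author Q) ≈ 0.2936, P(author N) ≈ 0.6459
After 'present': normaliser = 0.65·0.0605 + 0.45·0.2936 + 0.45·0.6459; P(author M) ≈ 0.0851, P(author Q) ≈ 0.2859, P(author N) ≈ 0.6290
After 'present': normaliser = 0.65·0.0851 + 0.45·0.2859 + 0.45·0.6290; P(author M) ≈ 0.1185, P(author Q) ≈ 0.2755, P(author N) ≈ 0.6060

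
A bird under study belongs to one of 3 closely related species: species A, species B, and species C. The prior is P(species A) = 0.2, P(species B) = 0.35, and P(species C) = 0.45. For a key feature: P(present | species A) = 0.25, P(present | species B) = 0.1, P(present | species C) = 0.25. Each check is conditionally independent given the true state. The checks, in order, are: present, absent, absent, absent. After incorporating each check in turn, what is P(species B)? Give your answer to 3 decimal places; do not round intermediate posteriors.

After 'present': normaliser = 0.25·0.2000 + 0.1·0.3500 + 0.25·0.4500; P(species A) ≈ 0.2532, P(species B) ≈ 0.1772, P(species C) ≈ 0.5696
After 'absent': normaliser = 0.75·0.2532 + 0.9·0.1772 + 0.75·0.5696; P(species A) ≈ 0.2445, P(species B) ≈ 0.2054, P(species C) ≈ 0.5501
After 'absent': normaliser = 0.75·0.2445 + 0.9·0.2054 + 0.75·0.5501; P(species A) ≈ 0.2349, P(species B) ≈ 0.2367, P(species C) ≈ 0.5284
After 'absent': normaliser = 0.75·0.2349 + 0.9·0.2367 + 0.75·0.5284; P(species A) ≈ 0.2242, P(species B) ≈ 0.2712, P(species C) ≈ 0.5045

0.271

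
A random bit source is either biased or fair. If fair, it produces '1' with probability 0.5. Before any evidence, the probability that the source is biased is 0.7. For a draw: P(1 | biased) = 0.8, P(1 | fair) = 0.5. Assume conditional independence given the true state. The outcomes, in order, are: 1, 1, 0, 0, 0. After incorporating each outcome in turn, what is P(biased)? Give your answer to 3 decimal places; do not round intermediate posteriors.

0.277

After '1': P(biased) = 0.8·0.7000 / (0.8·0.7000 + 0.5·0.3000) ≈ 0.7887
After '1': P(biased) = 0.8·0.7887 / (0.8·0.7887 + 0.5·0.2113) ≈ 0.8566
After '0': P(biased) = 0.2·0.8566 / (0.2·0.8566 + 0.5·0.1434) ≈ 0.7050
After '0': P(biased) = 0.2·0.7050 / (0.2·0.7050 + 0.5·0.2950) ≈ 0.4887
After '0': P(biased) = 0.2·0.4887 / (0.2·0.4887 + 0.5·0.5113) ≈ 0.2766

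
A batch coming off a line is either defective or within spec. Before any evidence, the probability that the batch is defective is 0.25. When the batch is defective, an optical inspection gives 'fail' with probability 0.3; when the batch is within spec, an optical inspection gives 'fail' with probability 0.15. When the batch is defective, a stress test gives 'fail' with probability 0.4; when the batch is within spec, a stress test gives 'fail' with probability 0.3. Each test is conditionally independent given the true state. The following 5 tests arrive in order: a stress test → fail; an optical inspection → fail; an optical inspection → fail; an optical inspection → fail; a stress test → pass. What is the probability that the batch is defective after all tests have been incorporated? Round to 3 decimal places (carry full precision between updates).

0.753

After a stress test='fail': P(defective) = 0.4·0.2500 / (0.4·0.2500 + 0.3·0.7500) ≈ 0.3077
After an optical inspection='fail': P(defective) = 0.3·0.3077 / (0.3·0.3077 + 0.15·0.6923) ≈ 0.4706
After an optical inspection='fail': P(defective) = 0.3·0.4706 / (0.3·0.4706 + 0.15·0.5294) ≈ 0.6400
After an optical inspection='fail': P(defective) = 0.3·0.6400 / (0.3·0.6400 + 0.15·0.3600) ≈ 0.7805
After a stress test='pass': P(defective) = 0.6·0.7805 / (0.6·0.7805 + 0.7·0.2195) ≈ 0.7529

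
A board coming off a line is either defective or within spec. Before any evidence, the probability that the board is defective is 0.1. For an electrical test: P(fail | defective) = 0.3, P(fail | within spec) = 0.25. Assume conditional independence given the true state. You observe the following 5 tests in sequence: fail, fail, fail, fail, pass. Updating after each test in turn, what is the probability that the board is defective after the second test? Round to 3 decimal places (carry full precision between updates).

After 'fail': P(defective) = 0.3·0.1000 / (0.3·0.1000 + 0.25·0.9000) ≈ 0.1176
After 'fail': P(defective) = 0.3·0.1176 / (0.3·0.1176 + 0.25·0.8824) ≈ 0.1379

0.138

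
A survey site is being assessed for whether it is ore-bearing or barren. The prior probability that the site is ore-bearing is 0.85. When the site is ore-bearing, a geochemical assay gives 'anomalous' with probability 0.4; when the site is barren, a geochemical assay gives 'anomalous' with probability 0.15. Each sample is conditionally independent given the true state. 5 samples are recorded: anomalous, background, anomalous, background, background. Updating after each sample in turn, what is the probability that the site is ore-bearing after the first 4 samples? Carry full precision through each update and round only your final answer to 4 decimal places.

Each posterior becomes the prior for the next update.
After 'anomalous': P(ore) = 0.4·0.8500 / (0.4·0.8500 + 0.15·0.1500) ≈ 0.9379
After 'background': P(ore) = 0.6·0.9379 / (0.6·0.9379 + 0.85·0.0621) ≈ 0.9143
After 'anomalous': P(ore) = 0.4·0.9143 / (0.4·0.9143 + 0.15·0.0857) ≈ 0.9660
After 'background': P(ore) = 0.6·0.9660 / (0.6·0.9660 + 0.85·0.0340) ≈ 0.9526

0.9526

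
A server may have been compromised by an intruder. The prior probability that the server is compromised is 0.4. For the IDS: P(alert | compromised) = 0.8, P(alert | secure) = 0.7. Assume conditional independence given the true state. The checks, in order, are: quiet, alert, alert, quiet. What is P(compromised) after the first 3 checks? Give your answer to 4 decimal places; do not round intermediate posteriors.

0.3673

After 'quiet': P(compromised) = 0.2·0.4000 / (0.2·0.4000 + 0.3·0.6000) ≈ 0.3077
After 'alert': P(compromised) = 0.8·0.3077 / (0.8·0.3077 + 0.7·0.6923) ≈ 0.3368
After 'alert': P(compromised) = 0.8·0.3368 / (0.8·0.3368 + 0.7·0.6632) ≈ 0.3673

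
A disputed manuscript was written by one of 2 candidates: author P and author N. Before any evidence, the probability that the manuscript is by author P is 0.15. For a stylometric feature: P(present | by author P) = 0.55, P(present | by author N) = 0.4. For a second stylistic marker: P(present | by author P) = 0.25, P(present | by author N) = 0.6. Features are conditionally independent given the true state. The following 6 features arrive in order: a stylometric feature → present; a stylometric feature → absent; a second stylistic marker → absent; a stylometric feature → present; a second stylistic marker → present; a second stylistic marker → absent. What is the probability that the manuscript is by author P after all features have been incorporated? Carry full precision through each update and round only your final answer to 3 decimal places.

0.268

After a stylometric feature='present': P(author P) = 0.55·0.1500 / (0.55·0.1500 + 0.4·0.8500) ≈ 0.1953
After a stylometric feature='absent': P(author P) = 0.45·0.1953 / (0.45·0.1953 + 0.6·0.8047) ≈ 0.1540
After a second stylistic marker='absent': P(author P) = 0.75·0.1540 / (0.75·0.1540 + 0.4·0.8460) ≈ 0.2544
After a stylometric feature='present': P(author P) = 0.55·0.2544 / (0.55·0.2544 + 0.4·0.7456) ≈ 0.3193
After a second stylistic marker='present': P(author P) = 0.25·0.3193 / (0.25·0.3193 + 0.6·0.6807) ≈ 0.1635
After a second stylistic marker='absent': P(author P) = 0.75·0.1635 / (0.75·0.1635 + 0.4·0.8365) ≈ 0.2682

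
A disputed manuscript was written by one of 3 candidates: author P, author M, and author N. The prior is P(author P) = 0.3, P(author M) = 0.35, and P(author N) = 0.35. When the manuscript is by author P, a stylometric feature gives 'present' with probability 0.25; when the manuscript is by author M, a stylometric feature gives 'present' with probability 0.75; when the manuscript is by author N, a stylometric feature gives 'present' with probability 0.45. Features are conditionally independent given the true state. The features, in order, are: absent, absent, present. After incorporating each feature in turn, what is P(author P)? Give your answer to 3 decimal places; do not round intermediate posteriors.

0.397

Each posterior becomes the prior for the next update.
After 'absent': normaliser = 0.75·0.3000 + 0.25·0.3500 + 0.55·0.3500; P(author P) ≈ 0.4455, P(author M) ≈ 0.1733, P(author N) ≈ 0.3812
After 'absent': normaliser = 0.75·0.4455 + 0.25·0.1733 + 0.55·0.3812; P(author P) ≈ 0.5691, P(author M) ≈ 0.0738, P(author N) ≈ 0.3571
After 'present': normaliser = 0.25·0.5691 + 0.75·0.0738 + 0.45·0.3571; P(author P) ≈ 0.3971, P(author M) ≈ 0.1544, P(author N) ≈ 0.4485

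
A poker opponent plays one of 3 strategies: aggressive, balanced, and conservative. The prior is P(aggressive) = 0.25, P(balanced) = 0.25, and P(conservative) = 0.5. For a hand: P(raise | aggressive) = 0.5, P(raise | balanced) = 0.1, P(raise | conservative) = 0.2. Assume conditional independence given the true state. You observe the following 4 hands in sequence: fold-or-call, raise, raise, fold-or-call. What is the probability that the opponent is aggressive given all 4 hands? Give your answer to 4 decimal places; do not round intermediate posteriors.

After 'fold-or-call': normaliser = 0.5·0.2500 + 0.9·0.2500 + 0.8·0.5000; P(aggressive) ≈ 0.1667, P(balanced) ≈ 0.3000, P(conservative) ≈ 0.5333
After 'raise': normaliser = 0.5·0.1667 + 0.1·0.3000 + 0.2·0.5333; P(aggressive) ≈ 0.3788, P(balanced) ≈ 0.1364, P(conservative) ≈ 0.4848
After 'raise': normaliser = 0.5·0.3788 + 0.1·0.1364 + 0.2·0.4848; P(aggressive) ≈ 0.6313, P(balanced) ≈ 0.0455, P(conservative) ≈ 0.3232
After 'fold-or-call': normaliser = 0.5·0.6313 + 0.9·0.0455 + 0.8·0.3232; P(aggressive) ≈ 0.5131, P(balanced) ≈ 0.0665, P(conservative) ≈ 0.4204

0.5131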